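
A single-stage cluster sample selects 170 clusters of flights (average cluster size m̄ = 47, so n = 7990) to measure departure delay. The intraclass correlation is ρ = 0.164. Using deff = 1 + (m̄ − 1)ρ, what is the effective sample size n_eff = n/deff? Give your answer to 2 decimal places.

deff = 1 + (47 − 1)·0.164 = 1 + 7.544 = 8.544.
n_eff = 7990 / 8.544 = 935.16.

935.16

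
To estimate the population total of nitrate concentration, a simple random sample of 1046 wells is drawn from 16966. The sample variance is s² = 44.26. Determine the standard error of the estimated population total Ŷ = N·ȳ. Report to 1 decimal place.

Var(Ŷ) = N²·Var(ȳ) = N²·(1 − n/N)·s²/n.
f = 1046/16966 = 0.06165272; Var(ȳ) = 0.93834728·44.26/1046 = 0.039704829.
Var(Ŷ) = 16966² · 0.039704829 = 1.1428843 × 10^7.
SE(Ŷ) = √(1.1428843 × 10^7) = 3380.7.

3380.7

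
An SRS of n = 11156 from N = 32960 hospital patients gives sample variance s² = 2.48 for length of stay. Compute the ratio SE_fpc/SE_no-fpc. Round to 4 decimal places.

f = n/N = 11156/32960 = 0.33847087.
SE_no-fpc = √(s²/n) = 0.014909792; SE_fpc = √((1−f)s²/n) = 0.012126796.
Ratio = √(1−f) = 0.81334441.

0.8133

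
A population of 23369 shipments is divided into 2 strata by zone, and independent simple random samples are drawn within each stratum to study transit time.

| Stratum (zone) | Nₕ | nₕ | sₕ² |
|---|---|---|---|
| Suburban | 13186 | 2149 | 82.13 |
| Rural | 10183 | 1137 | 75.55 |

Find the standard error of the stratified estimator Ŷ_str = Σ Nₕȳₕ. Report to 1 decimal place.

3418.0

Var(Ŷ_str) = Σₕ Nₕ²(1 − fₕ)sₕ²/nₕ.
Suburban: 13186²·(1 − 2149/13186)·82.13/2149 = 5.5619813 × 10^6.
Rural: 10183²·(1 − 1137/10183)·75.55/1137 = 6.1207738 × 10^6.
Sum = 1.1682755 × 10^7.
SE = √(1.1682755 × 10^7) = 3418.0.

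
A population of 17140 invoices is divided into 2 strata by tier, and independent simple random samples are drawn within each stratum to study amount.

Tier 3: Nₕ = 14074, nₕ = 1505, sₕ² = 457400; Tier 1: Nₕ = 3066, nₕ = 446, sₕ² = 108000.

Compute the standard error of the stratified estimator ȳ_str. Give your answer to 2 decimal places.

Var(ȳ_str) = Σₕ Wₕ²(1 − fₕ)sₕ²/nₕ with Wₕ = Nₕ/N, N = 17140.
Tier 3: Wₕ = 0.82112019; term = 0.82112019²·(1 − 0.10693477)·457400/1505 = 183.00219.
Tier 1: Wₕ = 0.17887981; term = 0.17887981²·(1 − 0.14546641)·108000/446 = 6.6212609.
Sum = 189.62345.
SE = √(189.62345) = 13.77.

13.77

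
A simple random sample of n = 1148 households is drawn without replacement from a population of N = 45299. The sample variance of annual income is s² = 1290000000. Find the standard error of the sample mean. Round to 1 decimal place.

1046.5

Under SRS without replacement, Var(ȳ) = (1 − f)·s²/n with f = n/N = 1148/45299 = 0.02534272.
Var(ȳ) = (1 − 0.02534272)·1290000000/1148 = 0.97465728·1.1236934 × 10^6 = 1.0952159 × 10^6.
SE(ȳ) = √(1.0952159 × 10^6) = 1046.5.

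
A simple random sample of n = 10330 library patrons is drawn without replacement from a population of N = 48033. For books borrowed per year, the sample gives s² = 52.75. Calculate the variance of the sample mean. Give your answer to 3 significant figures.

0.00401

Under SRS without replacement, Var(ȳ) = (1 − f)·s²/n with f = n/N = 10330/48033 = 0.21506048.
Var(ȳ) = (1 − 0.21506048)·52.75/10330 = 0.78493952·0.005106486 = 0.0040082826.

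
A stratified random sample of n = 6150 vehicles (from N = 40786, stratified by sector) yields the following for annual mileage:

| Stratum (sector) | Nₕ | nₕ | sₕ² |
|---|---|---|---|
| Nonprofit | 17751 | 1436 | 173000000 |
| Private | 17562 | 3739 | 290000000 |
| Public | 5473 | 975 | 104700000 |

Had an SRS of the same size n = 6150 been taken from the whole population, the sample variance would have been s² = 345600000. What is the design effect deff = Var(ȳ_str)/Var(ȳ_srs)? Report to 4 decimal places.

0.7100

Var(ȳ_str) = Σ Wₕ²(1−fₕ)sₕ²/nₕ with Wₕ = Nₕ/40786:
  Nonprofit: (17751/40786)²·(1−1436/17751)·173000000/1436 = 20973.907
  Private: (17562/40786)²·(1−3739/17562)·290000000/3739 = 11318.701
  Public: (5473/40786)²·(1−975/5473)·104700000/975 = 1589.1494
  → Var(ȳ_str) = 33881.757.
Var(ȳ_srs) = (1 − 6150/40786)·345600000/6150 = 47721.626.
deff = 33881.757 / 47721.626 = 0.7100.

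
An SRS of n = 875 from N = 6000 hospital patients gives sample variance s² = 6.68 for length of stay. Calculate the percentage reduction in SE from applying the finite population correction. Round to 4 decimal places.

7.5789

f = n/N = 875/6000 = 0.14583333.
SE_no-fpc = √(s²/n) = 0.0873744; SE_fpc = √((1−f)s²/n) = 0.080752414.
Ratio = √(1−f) = 0.92421138. Reduction = 100·(1 − 0.92421138) = 7.5789%.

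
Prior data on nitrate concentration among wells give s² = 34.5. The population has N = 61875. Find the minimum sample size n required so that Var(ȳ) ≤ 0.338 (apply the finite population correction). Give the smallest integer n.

102

Without fpc, n₀ = s²/D = 34.5/0.338 = 102.0710.
With fpc, (1 − n/N)·s²/n ≤ D requires n ≥ n₀/(1 + n₀/N) = 102.0710/(1 + 102.0710/61875) = 101.9029.
Rounding up, n = 102.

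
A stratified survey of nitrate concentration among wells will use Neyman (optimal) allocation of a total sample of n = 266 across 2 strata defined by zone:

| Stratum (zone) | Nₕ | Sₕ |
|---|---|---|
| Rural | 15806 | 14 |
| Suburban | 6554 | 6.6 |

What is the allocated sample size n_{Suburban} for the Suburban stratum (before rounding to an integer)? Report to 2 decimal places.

43.50

Neyman allocation: nₕ = n·NₕSₕ / Σⱼ NⱼSⱼ.
Σ NⱼSⱼ = 15806·14 + 6554·6.6 = 264540.4.
n_{Suburban} = 266·6554·6.6 / 264540.4 = 43.50.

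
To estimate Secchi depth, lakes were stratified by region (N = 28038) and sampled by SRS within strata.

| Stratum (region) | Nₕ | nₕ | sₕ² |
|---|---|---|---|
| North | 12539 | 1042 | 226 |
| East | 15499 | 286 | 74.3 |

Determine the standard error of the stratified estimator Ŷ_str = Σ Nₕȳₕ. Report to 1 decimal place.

9618.8

Var(Ŷ_str) = Σₕ Nₕ²(1 − fₕ)sₕ²/nₕ.
North: 12539²·(1 − 1042/12539)·226/1042 = 3.126714 × 10^7.
East: 15499²·(1 − 286/15499)·74.3/286 = 6.1254969 × 10^7.
Sum = 9.2522109 × 10^7.
SE = √(9.2522109 × 10^7) = 9618.8.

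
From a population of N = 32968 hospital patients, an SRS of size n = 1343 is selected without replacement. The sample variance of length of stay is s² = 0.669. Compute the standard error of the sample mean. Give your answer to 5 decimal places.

0.02186

Under SRS without replacement, Var(ȳ) = (1 − f)·s²/n with f = n/N = 1343/32968 = 0.04073647.
Var(ȳ) = (1 − 0.04073647)·0.669/1343 = 0.95926353·4.981385 × 10^-4 = 4.7784609 × 10^-4.
SE(ȳ) = √(4.7784609 × 10^-4) = 0.02186.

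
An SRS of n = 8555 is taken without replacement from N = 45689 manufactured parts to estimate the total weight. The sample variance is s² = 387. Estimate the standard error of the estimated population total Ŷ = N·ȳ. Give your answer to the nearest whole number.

Var(Ŷ) = N²·Var(ȳ) = N²·(1 − n/N)·s²/n.
f = 8555/45689 = 0.18724419; Var(ȳ) = 0.81275581·387/8555 = 0.036766394.
Var(Ŷ) = 45689² · 0.036766394 = 7.6749286 × 10^7.
SE(Ŷ) = √(7.6749286 × 10^7) = 8761.

8761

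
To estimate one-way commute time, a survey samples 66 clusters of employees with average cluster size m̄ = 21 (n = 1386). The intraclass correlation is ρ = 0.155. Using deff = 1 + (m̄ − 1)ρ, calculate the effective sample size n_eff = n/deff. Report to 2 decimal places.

deff = 1 + (21 − 1)·0.155 = 1 + 3.1 = 4.1.
n_eff = 1386 / 4.1 = 338.05.

338.05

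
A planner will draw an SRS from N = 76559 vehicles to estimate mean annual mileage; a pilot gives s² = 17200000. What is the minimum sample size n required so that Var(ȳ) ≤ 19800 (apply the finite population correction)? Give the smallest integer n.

Without fpc, n₀ = s²/D = 17200000/19800 = 868.6869.
With fpc, (1 − n/N)·s²/n ≤ D requires n ≥ n₀/(1 + n₀/N) = 868.6869/(1 + 868.6869/76559) = 858.9408.
Rounding up, n = 859.

859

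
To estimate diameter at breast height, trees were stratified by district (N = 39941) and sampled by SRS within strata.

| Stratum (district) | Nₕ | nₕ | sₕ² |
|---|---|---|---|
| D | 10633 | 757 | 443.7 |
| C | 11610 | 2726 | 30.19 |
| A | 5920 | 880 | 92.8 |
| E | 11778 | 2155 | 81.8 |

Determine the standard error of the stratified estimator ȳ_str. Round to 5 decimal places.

0.20969

Var(ȳ_str) = Σₕ Wₕ²(1 − fₕ)sₕ²/nₕ with Wₕ = Nₕ/N, N = 39941.
D: Wₕ = 0.26621767; term = 0.26621767²·(1 − 0.07119345)·443.7/757 = 0.038582696.
C: Wₕ = 0.29067875; term = 0.29067875²·(1 − 0.23479759)·30.19/2726 = 7.1604475 × 10^-4.
A: Wₕ = 0.14821862; term = 0.14821862²·(1 − 0.14864865)·92.8/880 = 0.0019723304.
E: Wₕ = 0.29488496; term = 0.29488496²·(1 − 0.18296825)·81.8/2155 = 0.002696809.
Sum = 0.04396788.
SE = √(0.04396788) = 0.20969.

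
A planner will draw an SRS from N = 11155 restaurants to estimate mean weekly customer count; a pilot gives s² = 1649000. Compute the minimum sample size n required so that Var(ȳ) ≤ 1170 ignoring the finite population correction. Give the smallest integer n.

Without fpc, n₀ = s²/D = 1649000/1170 = 1409.4017.
Rounding up, n = 1410.

1410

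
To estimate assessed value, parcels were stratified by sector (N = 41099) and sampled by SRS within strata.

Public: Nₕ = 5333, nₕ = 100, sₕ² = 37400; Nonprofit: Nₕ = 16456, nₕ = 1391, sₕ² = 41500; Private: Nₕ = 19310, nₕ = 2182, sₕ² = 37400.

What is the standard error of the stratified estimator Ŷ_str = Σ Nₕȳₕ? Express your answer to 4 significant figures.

Var(Ŷ_str) = Σₕ Nₕ²(1 − fₕ)sₕ²/nₕ.
Public: 5333²·(1 − 100/5333)·37400/100 = 1.0437438 × 10^10.
Nonprofit: 16456²·(1 − 1391/16456)·41500/1391 = 7.3962977 × 10^9.
Private: 19310²·(1 − 2182/19310)·37400/2182 = 5.6689912 × 10^9.
Sum = 2.3502727 × 10^10.
SE = √(2.3502727 × 10^10) = 153300.

153300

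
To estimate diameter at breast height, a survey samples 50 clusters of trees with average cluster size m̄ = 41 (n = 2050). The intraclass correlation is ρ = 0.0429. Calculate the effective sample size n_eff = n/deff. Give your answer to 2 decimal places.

deff = 1 + (41 − 1)·0.0429 = 1 + 1.716 = 2.716.
n_eff = 2050 / 2.716 = 754.79.

754.79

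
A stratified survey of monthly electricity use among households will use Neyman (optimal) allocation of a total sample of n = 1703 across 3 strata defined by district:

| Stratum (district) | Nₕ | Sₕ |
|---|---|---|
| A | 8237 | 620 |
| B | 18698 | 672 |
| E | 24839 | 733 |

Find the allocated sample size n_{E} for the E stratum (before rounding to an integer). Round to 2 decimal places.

Neyman allocation: nₕ = n·NₕSₕ / Σⱼ NⱼSⱼ.
Σ NⱼSⱼ = 8237·620 + 18698·672 + 24839·733 = 3.5878983 × 10^7.
n_{E} = 1703·24839·733 / (3.5878983 × 10^7) = 864.20.

864.20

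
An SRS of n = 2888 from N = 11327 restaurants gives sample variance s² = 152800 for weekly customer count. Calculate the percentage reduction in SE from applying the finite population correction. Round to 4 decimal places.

f = n/N = 2888/11327 = 0.25496601.
SE_no-fpc = √(s²/n) = 7.2738289; SE_fpc = √((1−f)s²/n) = 6.278431.
Ratio = √(1−f) = 0.86315351. Reduction = 100·(1 − 0.86315351) = 13.6846%.

13.6846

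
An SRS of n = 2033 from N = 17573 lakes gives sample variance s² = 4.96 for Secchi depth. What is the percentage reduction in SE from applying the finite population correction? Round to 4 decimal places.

5.9622

f = n/N = 2033/17573 = 0.11568884.
SE_no-fpc = √(s²/n) = 0.049393767; SE_fpc = √((1−f)s²/n) = 0.046448822.
Ratio = √(1−f) = 0.94037820. Reduction = 100·(1 − 0.94037820) = 5.9622%.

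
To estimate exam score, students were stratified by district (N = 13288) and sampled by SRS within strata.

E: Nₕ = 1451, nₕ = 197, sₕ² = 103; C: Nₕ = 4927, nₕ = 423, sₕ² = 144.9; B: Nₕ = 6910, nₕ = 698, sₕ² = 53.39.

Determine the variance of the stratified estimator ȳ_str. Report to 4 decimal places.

0.0670

Var(ȳ_str) = Σₕ Wₕ²(1 − fₕ)sₕ²/nₕ with Wₕ = Nₕ/N, N = 13288.
E: Wₕ = 0.10919627; term = 0.10919627²·(1 − 0.13576844)·103/197 = 0.005387865.
C: Wₕ = 0.37078567; term = 0.37078567²·(1 − 0.08585346)·144.9/423 = 0.043051642.
B: Wₕ = 0.52001806; term = 0.52001806²·(1 − 0.10101302)·53.39/698 = 0.018594939.
Sum = 0.067034446.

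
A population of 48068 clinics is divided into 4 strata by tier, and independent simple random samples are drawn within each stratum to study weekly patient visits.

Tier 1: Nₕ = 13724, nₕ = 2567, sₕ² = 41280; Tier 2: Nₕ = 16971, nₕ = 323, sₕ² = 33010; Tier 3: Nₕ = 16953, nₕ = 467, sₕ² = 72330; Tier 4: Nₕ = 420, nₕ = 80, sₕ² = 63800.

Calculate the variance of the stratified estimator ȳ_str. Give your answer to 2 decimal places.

32.35

Var(ȳ_str) = Σₕ Wₕ²(1 − fₕ)sₕ²/nₕ with Wₕ = Nₕ/N, N = 48068.
Tier 1: Wₕ = 0.28551219; term = 0.28551219²·(1 − 0.18704459)·41280/2567 = 1.0656875.
Tier 2: Wₕ = 0.35306233; term = 0.35306233²·(1 − 0.01903247)·33010/323 = 12.496845.
Tier 3: Wₕ = 0.35268786; term = 0.35268786²·(1 − 0.02754675)·72330/467 = 18.734898.
Tier 4: Wₕ = 0.00873762; term = 0.00873762²·(1 − 0.19047619)·63800/80 = 0.049288635.
Sum = 32.346719.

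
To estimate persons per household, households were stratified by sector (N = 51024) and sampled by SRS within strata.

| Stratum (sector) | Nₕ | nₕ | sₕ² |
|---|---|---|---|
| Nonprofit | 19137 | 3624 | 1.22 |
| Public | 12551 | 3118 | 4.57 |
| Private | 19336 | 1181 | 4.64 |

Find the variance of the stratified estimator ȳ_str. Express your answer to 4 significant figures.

6.348 × 10^-4

Var(ȳ_str) = Σₕ Wₕ²(1 − fₕ)sₕ²/nₕ with Wₕ = Nₕ/N, N = 51024.
Nonprofit: Wₕ = 0.37505880; term = 0.37505880²·(1 − 0.18937137)·1.22/3624 = 3.8387717 × 10^-5.
Public: Wₕ = 0.24598228; term = 0.24598228²·(1 − 0.24842642)·4.57/3118 = 6.6652931 × 10^-5.
Private: Wₕ = 0.37895892; term = 0.37895892²·(1 − 0.06107778)·4.64/1181 = 5.2976342 × 10^-4.
Sum = 6.3480407 × 10^-4.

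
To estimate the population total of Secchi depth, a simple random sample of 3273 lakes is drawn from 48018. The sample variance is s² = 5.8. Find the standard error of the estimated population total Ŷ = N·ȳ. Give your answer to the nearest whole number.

1951

Var(Ŷ) = N²·Var(ȳ) = N²·(1 − n/N)·s²/n.
f = 3273/48018 = 0.06816194; Var(ȳ) = 0.93183806·5.8/3273 = 0.0016512865.
Var(Ŷ) = 48018² · 0.0016512865 = 3.8074181 × 10^6.
SE(Ŷ) = √(3.8074181 × 10^6) = 1951.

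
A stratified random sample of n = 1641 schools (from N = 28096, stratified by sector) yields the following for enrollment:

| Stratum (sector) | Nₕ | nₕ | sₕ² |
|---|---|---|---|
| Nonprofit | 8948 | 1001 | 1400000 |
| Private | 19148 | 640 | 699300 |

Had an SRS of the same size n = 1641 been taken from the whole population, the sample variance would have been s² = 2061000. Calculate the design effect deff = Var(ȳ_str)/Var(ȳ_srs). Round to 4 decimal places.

0.5213

Var(ȳ_str) = Σ Wₕ²(1−fₕ)sₕ²/nₕ with Wₕ = Nₕ/28096:
  Nonprofit: (8948/28096)²·(1−1001/8948)·1400000/1001 = 125.98944
  Private: (19148/28096)²·(1−640/19148)·699300/640 = 490.54344
  → Var(ȳ_str) = 616.53288.
Var(ȳ_srs) = (1 − 1641/28096)·2061000/1641 = 1182.5859.
deff = 616.53288 / 1182.5859 = 0.5213.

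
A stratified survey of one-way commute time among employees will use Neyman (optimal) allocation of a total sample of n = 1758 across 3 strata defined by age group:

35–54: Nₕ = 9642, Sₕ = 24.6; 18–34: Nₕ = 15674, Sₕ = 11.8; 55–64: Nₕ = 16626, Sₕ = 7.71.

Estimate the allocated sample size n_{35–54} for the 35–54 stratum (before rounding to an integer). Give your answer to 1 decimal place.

Neyman allocation: nₕ = n·NₕSₕ / Σⱼ NⱼSⱼ.
Σ NⱼSⱼ = 9642·24.6 + 15674·11.8 + 16626·7.71 = 550332.86.
n_{35–54} = 1758·9642·24.6 / 550332.86 = 757.7.

757.7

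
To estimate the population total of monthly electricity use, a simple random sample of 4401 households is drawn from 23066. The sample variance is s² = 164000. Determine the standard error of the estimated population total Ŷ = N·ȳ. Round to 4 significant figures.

Var(Ŷ) = N²·Var(ȳ) = N²·(1 − n/N)·s²/n.
f = 4401/23066 = 0.19080031; Var(ȳ) = 0.80919969·164000/4401 = 30.154226.
Var(Ŷ) = 23066² · 30.154226 = 1.6043265 × 10^10.
SE(Ŷ) = √(1.6043265 × 10^10) = 126700.

126700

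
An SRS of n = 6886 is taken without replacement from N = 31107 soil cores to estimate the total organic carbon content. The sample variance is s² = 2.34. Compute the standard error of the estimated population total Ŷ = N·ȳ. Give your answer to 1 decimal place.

Var(Ŷ) = N²·Var(ȳ) = N²·(1 − n/N)·s²/n.
f = 6886/31107 = 0.22136497; Var(ȳ) = 0.77863503·2.34/6886 = 2.645957 × 10^-4.
Var(Ŷ) = 31107² · (2.645957 × 10^-4) = 256034.82.
SE(Ŷ) = √(256034.82) = 506.0.

506.0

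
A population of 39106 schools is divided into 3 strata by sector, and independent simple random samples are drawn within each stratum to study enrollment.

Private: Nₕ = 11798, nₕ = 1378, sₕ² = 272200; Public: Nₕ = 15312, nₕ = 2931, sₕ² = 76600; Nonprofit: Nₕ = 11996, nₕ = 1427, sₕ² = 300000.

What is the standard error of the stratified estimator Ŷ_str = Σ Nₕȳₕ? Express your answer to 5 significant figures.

Var(Ŷ_str) = Σₕ Nₕ²(1 − fₕ)sₕ²/nₕ.
Private: 11798²·(1 − 1378/11798)·272200/1378 = 2.4283709 × 10^10.
Public: 15312²·(1 − 2931/15312)·76600/2931 = 4.9545087 × 10^9.
Nonprofit: 11996²·(1 − 1427/11996)·300000/1427 = 2.6654322 × 10^10.
Sum = 5.589254 × 10^10.
SE = √(5.589254 × 10^10) = 236420.

236420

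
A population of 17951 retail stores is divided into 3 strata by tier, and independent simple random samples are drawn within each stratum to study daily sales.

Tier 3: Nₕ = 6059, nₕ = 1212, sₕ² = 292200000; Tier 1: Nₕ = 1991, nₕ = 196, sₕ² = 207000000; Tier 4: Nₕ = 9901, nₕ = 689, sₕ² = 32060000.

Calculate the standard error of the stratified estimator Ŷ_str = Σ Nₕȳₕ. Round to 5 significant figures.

3.8857 × 10^6

Var(Ŷ_str) = Σₕ Nₕ²(1 − fₕ)sₕ²/nₕ.
Tier 3: 6059²·(1 − 1212/6059)·292200000/1212 = 7.0802984 × 10^12.
Tier 1: 1991²·(1 − 196/1991)·207000000/196 = 3.7744179 × 10^12.
Tier 4: 9901²·(1 − 689/9901)·32060000/689 = 4.2440187 × 10^12.
Sum = 1.5098735 × 10^13.
SE = √(1.5098735 × 10^13) = 3.8857 × 10^6.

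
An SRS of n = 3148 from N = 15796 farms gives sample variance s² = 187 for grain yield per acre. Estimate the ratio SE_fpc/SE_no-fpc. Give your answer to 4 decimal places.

0.8948

f = n/N = 3148/15796 = 0.19929096.
SE_no-fpc = √(s²/n) = 0.24372689; SE_fpc = √((1−f)s²/n) = 0.21809254.
Ratio = √(1−f) = 0.89482347.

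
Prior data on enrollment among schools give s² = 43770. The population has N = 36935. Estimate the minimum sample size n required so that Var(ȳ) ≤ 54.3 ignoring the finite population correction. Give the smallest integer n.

Without fpc, n₀ = s²/D = 43770/54.3 = 806.0773.
Rounding up, n = 807.

807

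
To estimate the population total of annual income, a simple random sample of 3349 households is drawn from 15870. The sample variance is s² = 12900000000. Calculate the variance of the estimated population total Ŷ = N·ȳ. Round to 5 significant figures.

7.6540 × 10^14

Var(Ŷ) = N²·Var(ȳ) = N²·(1 − n/N)·s²/n.
f = 3349/15870 = 0.21102710; Var(ȳ) = 0.78897290·12900000000/3349 = 3.0390416 × 10^6.
Var(Ŷ) = 15870² · (3.0390416 × 10^6) = 7.654036 × 10^14.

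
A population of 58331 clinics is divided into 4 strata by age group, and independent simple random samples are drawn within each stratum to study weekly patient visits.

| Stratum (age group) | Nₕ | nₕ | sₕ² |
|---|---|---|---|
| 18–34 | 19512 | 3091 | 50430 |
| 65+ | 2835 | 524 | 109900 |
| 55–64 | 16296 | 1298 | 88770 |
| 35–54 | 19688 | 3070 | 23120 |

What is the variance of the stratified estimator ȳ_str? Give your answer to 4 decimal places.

Var(ȳ_str) = Σₕ Wₕ²(1 − fₕ)sₕ²/nₕ with Wₕ = Nₕ/N, N = 58331.
18–34: Wₕ = 0.33450481; term = 0.33450481²·(1 − 0.15841533)·50430/3091 = 1.5363583.
65+: Wₕ = 0.04860194; term = 0.04860194²·(1 − 0.18483245)·109900/524 = 0.40385045.
55–64: Wₕ = 0.27937117; term = 0.27937117²·(1 − 0.07965145)·88770/1298 = 4.9125507.
35–54: Wₕ = 0.33752207; term = 0.33752207²·(1 − 0.15593255)·23120/3070 = 0.72415405.
Sum = 7.5769135.

7.5769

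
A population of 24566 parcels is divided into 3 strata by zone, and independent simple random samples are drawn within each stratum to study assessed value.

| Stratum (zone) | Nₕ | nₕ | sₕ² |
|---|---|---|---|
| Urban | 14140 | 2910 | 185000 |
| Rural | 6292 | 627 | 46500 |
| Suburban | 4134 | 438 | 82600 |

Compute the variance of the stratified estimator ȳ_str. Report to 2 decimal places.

25.88

Var(ȳ_str) = Σₕ Wₕ²(1 − fₕ)sₕ²/nₕ with Wₕ = Nₕ/N, N = 24566.
Urban: Wₕ = 0.57559228; term = 0.57559228²·(1 − 0.20579915)·185000/2910 = 16.727807.
Rural: Wₕ = 0.25612635; term = 0.25612635²·(1 − 0.09965035)·46500/627 = 4.380313.
Suburban: Wₕ = 0.16828136; term = 0.16828136²·(1 − 0.10595065)·82600/438 = 4.7746273.
Sum = 25.882747.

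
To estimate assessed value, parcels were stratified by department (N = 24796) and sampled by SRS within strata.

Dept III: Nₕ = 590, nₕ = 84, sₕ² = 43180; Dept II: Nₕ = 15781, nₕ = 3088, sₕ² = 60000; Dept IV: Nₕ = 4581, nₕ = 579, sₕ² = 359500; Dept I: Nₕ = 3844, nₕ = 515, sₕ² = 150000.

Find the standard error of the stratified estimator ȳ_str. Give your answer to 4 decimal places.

5.5817

Var(ȳ_str) = Σₕ Wₕ²(1 − fₕ)sₕ²/nₕ with Wₕ = Nₕ/N, N = 24796.
Dept III: Wₕ = 0.02379416; term = 0.02379416²·(1 − 0.14237288)·43180/84 = 0.24959888.
Dept II: Wₕ = 0.63643330; term = 0.63643330²·(1 − 0.19567835)·60000/3088 = 6.3300844.
Dept IV: Wₕ = 0.18474754; term = 0.18474754²·(1 − 0.12639162)·359500/579 = 18.513752.
Dept I: Wₕ = 0.15502500; term = 0.15502500²·(1 − 0.13397503)·150000/515 = 6.0620282.
Sum = 31.155463.
SE = √(31.155463) = 5.5817.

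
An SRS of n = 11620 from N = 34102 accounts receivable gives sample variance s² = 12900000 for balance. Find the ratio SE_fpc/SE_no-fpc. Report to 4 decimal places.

f = n/N = 11620/34102 = 0.34074248.
SE_no-fpc = √(s²/n) = 33.318987; SE_fpc = √((1−f)s²/n) = 27.053243.
Ratio = √(1−f) = 0.81194675.

0.8119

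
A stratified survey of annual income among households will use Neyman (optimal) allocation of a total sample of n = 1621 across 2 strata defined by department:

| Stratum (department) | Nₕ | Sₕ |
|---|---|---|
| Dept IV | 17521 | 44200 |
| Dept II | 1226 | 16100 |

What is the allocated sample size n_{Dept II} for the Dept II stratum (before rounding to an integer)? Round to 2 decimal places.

Neyman allocation: nₕ = n·NₕSₕ / Σⱼ NⱼSⱼ.
Σ NⱼSⱼ = 17521·44200 + 1226·16100 = 7.941668 × 10^8.
n_{Dept II} = 1621·1226·16100 / (7.941668 × 10^8) = 40.29.

40.29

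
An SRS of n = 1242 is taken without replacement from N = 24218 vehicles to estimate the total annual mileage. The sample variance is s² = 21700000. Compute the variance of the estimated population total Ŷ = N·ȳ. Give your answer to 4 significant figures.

9.722 × 10^12

Var(Ŷ) = N²·Var(ȳ) = N²·(1 − n/N)·s²/n.
f = 1242/24218 = 0.05128417; Var(ȳ) = 0.94871583·21700000/1242 = 16575.792.
Var(Ŷ) = 24218² · 16575.792 = 9.721893 × 10^12.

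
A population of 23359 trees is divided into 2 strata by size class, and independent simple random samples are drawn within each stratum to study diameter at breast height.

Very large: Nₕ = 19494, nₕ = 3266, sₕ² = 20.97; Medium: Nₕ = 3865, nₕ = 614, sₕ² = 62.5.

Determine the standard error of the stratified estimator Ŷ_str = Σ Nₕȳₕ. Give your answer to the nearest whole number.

1819

Var(Ŷ_str) = Σₕ Nₕ²(1 − fₕ)sₕ²/nₕ.
Very large: 19494²·(1 − 3266/19494)·20.97/3266 = 2.0311791 × 10^6.
Medium: 3865²·(1 − 614/3865)·62.5/614 = 1.2790223 × 10^6.
Sum = 3.3102014 × 10^6.
SE = √(3.3102014 × 10^6) = 1819.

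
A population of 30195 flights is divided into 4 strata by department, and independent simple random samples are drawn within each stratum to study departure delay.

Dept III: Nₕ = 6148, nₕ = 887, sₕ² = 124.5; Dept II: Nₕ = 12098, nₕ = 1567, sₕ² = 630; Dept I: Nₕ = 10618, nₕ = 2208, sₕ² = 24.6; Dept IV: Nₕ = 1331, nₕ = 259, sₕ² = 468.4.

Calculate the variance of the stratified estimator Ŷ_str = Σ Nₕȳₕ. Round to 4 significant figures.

Var(Ŷ_str) = Σₕ Nₕ²(1 − fₕ)sₕ²/nₕ.
Dept III: 6148²·(1 − 887/6148)·124.5/887 = 4.5399168 × 10^6.
Dept II: 12098²·(1 − 1567/12098)·630/1567 = 5.1221789 × 10^7.
Dept I: 10618²·(1 − 2208/10618)·24.6/2208 = 994889.29.
Dept IV: 1331²·(1 − 259/1331)·468.4/259 = 2.5804174 × 10^6.
Sum = 5.9337012 × 10^7.

5.934 × 10^7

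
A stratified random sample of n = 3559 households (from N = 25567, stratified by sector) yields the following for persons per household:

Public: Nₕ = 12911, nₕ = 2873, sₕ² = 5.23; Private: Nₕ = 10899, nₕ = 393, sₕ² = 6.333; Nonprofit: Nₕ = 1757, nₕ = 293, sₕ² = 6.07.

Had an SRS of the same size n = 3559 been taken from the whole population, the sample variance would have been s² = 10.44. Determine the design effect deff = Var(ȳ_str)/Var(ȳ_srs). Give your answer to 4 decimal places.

Var(ȳ_str) = Σ Wₕ²(1−fₕ)sₕ²/nₕ with Wₕ = Nₕ/25567:
  Public: (12911/25567)²·(1−2873/12911)·5.23/2873 = 3.609222 × 10^-4
  Private: (10899/25567)²·(1−393/10899)·6.333/393 = 0.0028228087
  Nonprofit: (1757/25567)²·(1−293/1757)·6.07/293 = 8.1521914 × 10^-5
  → Var(ȳ_str) = 0.0032652528.
Var(ȳ_srs) = (1 − 3559/25567)·10.44/3559 = 0.0025250694.
deff = 0.0032652528 / 0.0025250694 = 1.2931.

1.2931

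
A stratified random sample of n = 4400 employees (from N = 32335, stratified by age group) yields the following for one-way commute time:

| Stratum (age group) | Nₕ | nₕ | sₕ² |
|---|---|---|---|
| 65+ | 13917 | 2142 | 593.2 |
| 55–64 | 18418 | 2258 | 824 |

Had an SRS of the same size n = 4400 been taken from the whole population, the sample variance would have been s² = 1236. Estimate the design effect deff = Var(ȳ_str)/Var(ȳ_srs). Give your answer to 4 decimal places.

0.6069

Var(ȳ_str) = Σ Wₕ²(1−fₕ)sₕ²/nₕ with Wₕ = Nₕ/32335:
  65+: (13917/32335)²·(1−2142/13917)·593.2/2142 = 0.043405273
  55–64: (18418/32335)²·(1−2258/18418)·824/2258 = 0.10388226
  → Var(ȳ_str) = 0.14728753.
Var(ȳ_srs) = (1 − 4400/32335)·1236/4400 = 0.24268426.
deff = 0.14728753 / 0.24268426 = 0.6069.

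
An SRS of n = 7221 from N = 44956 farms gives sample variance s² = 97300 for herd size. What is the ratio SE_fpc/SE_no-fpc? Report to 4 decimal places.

0.9162

f = n/N = 7221/44956 = 0.16062372.
SE_no-fpc = √(s²/n) = 3.6707749; SE_fpc = √((1−f)s²/n) = 3.3630714.
Ratio = √(1−f) = 0.91617481.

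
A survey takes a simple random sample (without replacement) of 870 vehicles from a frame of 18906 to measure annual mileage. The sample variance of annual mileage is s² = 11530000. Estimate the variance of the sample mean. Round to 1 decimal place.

12643.0

Under SRS without replacement, Var(ȳ) = (1 − f)·s²/n with f = n/N = 870/18906 = 0.04601714.
Var(ȳ) = (1 − 0.04601714)·11530000/870 = 0.95398286·13252.874 = 12643.014.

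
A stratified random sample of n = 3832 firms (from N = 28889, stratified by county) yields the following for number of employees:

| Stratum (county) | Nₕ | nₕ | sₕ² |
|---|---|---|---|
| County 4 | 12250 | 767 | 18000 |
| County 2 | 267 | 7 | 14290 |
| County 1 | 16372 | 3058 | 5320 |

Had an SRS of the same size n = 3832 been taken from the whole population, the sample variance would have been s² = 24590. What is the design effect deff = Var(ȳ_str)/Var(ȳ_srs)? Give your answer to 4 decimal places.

Var(ȳ_str) = Σ Wₕ²(1−fₕ)sₕ²/nₕ with Wₕ = Nₕ/28889:
  County 4: (12250/28889)²·(1−767/12250)·18000/767 = 3.9555199
  County 2: (267/28889)²·(1−7/267)·14290/7 = 0.16980629
  County 1: (16372/28889)²·(1−3058/16372)·5320/3058 = 0.45438022
  → Var(ȳ_str) = 4.5797064.
Var(ȳ_srs) = (1 − 3832/28889)·24590/3832 = 5.5658256.
deff = 4.5797064 / 5.5658256 = 0.8228.

0.8228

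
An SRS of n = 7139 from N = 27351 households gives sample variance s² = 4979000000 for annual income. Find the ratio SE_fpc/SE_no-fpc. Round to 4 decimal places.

0.8596

f = n/N = 7139/27351 = 0.26101422.
SE_no-fpc = √(s²/n) = 835.12671; SE_fpc = √((1−f)s²/n) = 717.91068.
Ratio = √(1−f) = 0.85964282.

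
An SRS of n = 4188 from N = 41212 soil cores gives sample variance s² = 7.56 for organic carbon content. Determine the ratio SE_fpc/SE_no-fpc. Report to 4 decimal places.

f = n/N = 4188/41212 = 0.10162089.
SE_no-fpc = √(s²/n) = 0.042487146; SE_fpc = √((1−f)s²/n) = 0.040270534.
Ratio = √(1−f) = 0.94782863.

0.9478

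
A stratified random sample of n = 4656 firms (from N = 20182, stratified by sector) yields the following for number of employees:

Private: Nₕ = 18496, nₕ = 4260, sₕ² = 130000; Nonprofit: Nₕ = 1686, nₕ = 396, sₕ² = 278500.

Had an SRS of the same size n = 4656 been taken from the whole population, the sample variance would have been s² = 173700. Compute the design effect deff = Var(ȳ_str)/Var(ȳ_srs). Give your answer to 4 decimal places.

0.8182

Var(ȳ_str) = Σ Wₕ²(1−fₕ)sₕ²/nₕ with Wₕ = Nₕ/20182:
  Private: (18496/20182)²·(1−4260/18496)·130000/4260 = 19.727459
  Nonprofit: (1686/20182)²·(1−396/1686)·278500/396 = 3.7553368
  → Var(ȳ_str) = 23.482796.
Var(ȳ_srs) = (1 − 4656/20182)·173700/4656 = 28.700022.
deff = 23.482796 / 28.700022 = 0.8182.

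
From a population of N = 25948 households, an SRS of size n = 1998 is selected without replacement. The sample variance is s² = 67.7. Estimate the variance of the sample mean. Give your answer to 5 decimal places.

0.03127

Under SRS without replacement, Var(ȳ) = (1 − f)·s²/n with f = n/N = 1998/25948 = 0.07700015.
Var(ȳ) = (1 − 0.07700015)·67.7/1998 = 0.92299985·0.033883884 = 0.03127482.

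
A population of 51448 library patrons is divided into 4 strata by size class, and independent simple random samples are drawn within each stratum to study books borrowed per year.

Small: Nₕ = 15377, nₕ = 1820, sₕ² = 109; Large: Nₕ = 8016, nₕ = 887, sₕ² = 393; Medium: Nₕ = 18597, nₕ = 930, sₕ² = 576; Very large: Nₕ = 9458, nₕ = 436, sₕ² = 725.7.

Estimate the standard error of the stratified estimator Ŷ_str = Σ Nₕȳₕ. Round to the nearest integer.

Var(Ŷ_str) = Σₕ Nₕ²(1 − fₕ)sₕ²/nₕ.
Small: 15377²·(1 − 1820/15377)·109/1820 = 1.2485051 × 10^7.
Large: 8016²·(1 − 887/8016)·393/887 = 2.5319507 × 10^7.
Medium: 18597²·(1 − 930/18597)·576/930 = 2.0349101 × 10^8.
Very large: 9458²·(1 − 436/9458)·725.7/436 = 1.4202761 × 10^8.
Sum = 3.8332318 × 10^8.
SE = √(3.8332318 × 10^8) = 19579.

19579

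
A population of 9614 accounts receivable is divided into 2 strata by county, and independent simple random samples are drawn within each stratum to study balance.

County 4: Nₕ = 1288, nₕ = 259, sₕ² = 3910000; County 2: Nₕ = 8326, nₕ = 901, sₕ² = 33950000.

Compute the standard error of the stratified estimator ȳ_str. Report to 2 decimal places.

Var(ȳ_str) = Σₕ Wₕ²(1 − fₕ)sₕ²/nₕ with Wₕ = Nₕ/N, N = 9614.
County 4: Wₕ = 0.13397129; term = 0.13397129²·(1 − 0.20108696)·3910000/259 = 216.47114.
County 2: Wₕ = 0.86602871; term = 0.86602871²·(1 − 0.10821523)·33950000/901 = 25202.267.
Sum = 25418.738.
SE = √(25418.738) = 159.43.

159.43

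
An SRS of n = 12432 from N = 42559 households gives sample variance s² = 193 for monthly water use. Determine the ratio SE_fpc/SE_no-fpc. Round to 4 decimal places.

0.8414

f = n/N = 12432/42559 = 0.29211213.
SE_no-fpc = √(s²/n) = 0.12459716; SE_fpc = √((1−f)s²/n) = 0.10483116.
Ratio = √(1−f) = 0.84136073.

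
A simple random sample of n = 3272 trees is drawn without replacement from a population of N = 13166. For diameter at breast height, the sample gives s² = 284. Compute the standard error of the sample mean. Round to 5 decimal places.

Under SRS without replacement, Var(ȳ) = (1 − f)·s²/n with f = n/N = 3272/13166 = 0.24851891.
Var(ȳ) = (1 − 0.24851891)·284/3272 = 0.75148109·0.086797066 = 0.065226354.
SE(ȳ) = √(0.065226354) = 0.25539.

0.25539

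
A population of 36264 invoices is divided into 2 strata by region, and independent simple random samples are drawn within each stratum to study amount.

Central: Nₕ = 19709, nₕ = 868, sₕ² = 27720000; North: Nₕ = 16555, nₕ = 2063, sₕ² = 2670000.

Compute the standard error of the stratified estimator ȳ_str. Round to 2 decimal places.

Var(ȳ_str) = Σₕ Wₕ²(1 − fₕ)sₕ²/nₕ with Wₕ = Nₕ/N, N = 36264.
Central: Wₕ = 0.54348665; term = 0.54348665²·(1 − 0.04404079)·27720000/868 = 9017.593.
North: Wₕ = 0.45651335; term = 0.45651335²·(1 − 0.12461492)·2670000/2063 = 236.11204.
Sum = 9253.705.
SE = √(9253.705) = 96.20.

96.20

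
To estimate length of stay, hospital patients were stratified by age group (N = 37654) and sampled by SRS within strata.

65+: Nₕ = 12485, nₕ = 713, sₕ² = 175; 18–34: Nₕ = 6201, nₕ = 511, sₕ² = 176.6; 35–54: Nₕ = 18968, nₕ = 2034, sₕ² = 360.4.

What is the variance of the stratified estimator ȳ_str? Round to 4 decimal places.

0.0742

Var(ȳ_str) = Σₕ Wₕ²(1 − fₕ)sₕ²/nₕ with Wₕ = Nₕ/N, N = 37654.
65+: Wₕ = 0.33157168; term = 0.33157168²·(1 − 0.05710853)·175/713 = 0.02544281.
18–34: Wₕ = 0.16468370; term = 0.16468370²·(1 − 0.08240606)·176.6/511 = 0.0086004576.
35–54: Wₕ = 0.50374462; term = 0.50374462²·(1 − 0.10723323)·360.4/2034 = 0.040141416.
Sum = 0.074184684.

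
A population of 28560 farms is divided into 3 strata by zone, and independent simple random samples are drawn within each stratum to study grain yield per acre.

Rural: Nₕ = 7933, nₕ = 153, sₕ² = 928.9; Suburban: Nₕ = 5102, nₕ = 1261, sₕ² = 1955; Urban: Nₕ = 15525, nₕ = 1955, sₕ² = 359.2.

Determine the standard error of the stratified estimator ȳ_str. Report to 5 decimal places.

0.73762

Var(ȳ_str) = Σₕ Wₕ²(1 − fₕ)sₕ²/nₕ with Wₕ = Nₕ/N, N = 28560.
Rural: Wₕ = 0.27776611; term = 0.27776611²·(1 − 0.01928652)·928.9/153 = 0.45938645.
Suburban: Wₕ = 0.17864146; term = 0.17864146²·(1 − 0.24715798)·1955/1261 = 0.037247749.
Urban: Wₕ = 0.54359244; term = 0.54359244²·(1 − 0.12592593)·359.2/1955 = 0.047455288.
Sum = 0.54408949.
SE = √(0.54408949) = 0.73762.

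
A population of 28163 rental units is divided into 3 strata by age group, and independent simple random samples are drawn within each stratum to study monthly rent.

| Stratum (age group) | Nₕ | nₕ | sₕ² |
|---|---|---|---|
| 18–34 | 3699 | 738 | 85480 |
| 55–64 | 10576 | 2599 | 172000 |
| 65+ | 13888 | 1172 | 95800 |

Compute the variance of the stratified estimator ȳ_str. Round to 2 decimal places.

Var(ȳ_str) = Σₕ Wₕ²(1 − fₕ)sₕ²/nₕ with Wₕ = Nₕ/N, N = 28163.
18–34: Wₕ = 0.13134254; term = 0.13134254²·(1 − 0.19951338)·85480/738 = 1.5994588.
55–64: Wₕ = 0.37552818; term = 0.37552818²·(1 − 0.24574508)·172000/2599 = 7.0392335.
65+: Wₕ = 0.49312928; term = 0.49312928²·(1 − 0.08438940)·95800/1172 = 18.199954.
Sum = 26.838646.

26.84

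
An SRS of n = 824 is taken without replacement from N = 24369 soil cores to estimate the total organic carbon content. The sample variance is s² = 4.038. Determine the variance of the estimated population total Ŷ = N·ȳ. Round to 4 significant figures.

Var(Ŷ) = N²·Var(ȳ) = N²·(1 − n/N)·s²/n.
f = 824/24369 = 0.03381345; Var(ȳ) = 0.96618655·4.038/824 = 0.0047347831.
Var(Ŷ) = 24369² · 0.0047347831 = 2.8117422 × 10^6.

2.812 × 10^6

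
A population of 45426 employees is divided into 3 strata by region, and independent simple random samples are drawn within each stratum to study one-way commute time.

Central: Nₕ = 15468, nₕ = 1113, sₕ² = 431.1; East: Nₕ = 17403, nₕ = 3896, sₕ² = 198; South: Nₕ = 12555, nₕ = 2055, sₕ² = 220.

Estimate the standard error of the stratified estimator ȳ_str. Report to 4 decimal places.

Var(ȳ_str) = Σₕ Wₕ²(1 − fₕ)sₕ²/nₕ with Wₕ = Nₕ/N, N = 45426.
Central: Wₕ = 0.34050984; term = 0.34050984²·(1 − 0.07195500)·431.1/1113 = 0.041678418.
East: Wₕ = 0.38310659; term = 0.38310659²·(1 − 0.22386945)·198/3896 = 0.0057892229.
South: Wₕ = 0.27638357; term = 0.27638357²·(1 − 0.16367981)·220/2055 = 0.0068392405.
Sum = 0.054306881.
SE = √(0.054306881) = 0.2330.

0.2330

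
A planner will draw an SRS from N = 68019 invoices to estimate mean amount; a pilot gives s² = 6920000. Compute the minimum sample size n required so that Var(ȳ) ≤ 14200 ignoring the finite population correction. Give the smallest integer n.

Without fpc, n₀ = s²/D = 6920000/14200 = 487.3239.
Rounding up, n = 488.

488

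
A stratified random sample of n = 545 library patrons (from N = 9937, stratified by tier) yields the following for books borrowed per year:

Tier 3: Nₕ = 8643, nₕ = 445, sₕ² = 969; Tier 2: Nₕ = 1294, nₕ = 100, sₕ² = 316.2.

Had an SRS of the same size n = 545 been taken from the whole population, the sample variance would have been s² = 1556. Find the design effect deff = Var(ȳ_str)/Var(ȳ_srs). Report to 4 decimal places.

Var(ȳ_str) = Σ Wₕ²(1−fₕ)sₕ²/nₕ with Wₕ = Nₕ/9937:
  Tier 3: (8643/9937)²·(1−445/8643)·969/445 = 1.5625201
  Tier 2: (1294/9937)²·(1−100/1294)·316.2/100 = 0.049475466
  → Var(ȳ_str) = 1.6119956.
Var(ȳ_srs) = (1 − 545/9937)·1556/545 = 2.6984594.
deff = 1.6119956 / 2.6984594 = 0.5974.

0.5974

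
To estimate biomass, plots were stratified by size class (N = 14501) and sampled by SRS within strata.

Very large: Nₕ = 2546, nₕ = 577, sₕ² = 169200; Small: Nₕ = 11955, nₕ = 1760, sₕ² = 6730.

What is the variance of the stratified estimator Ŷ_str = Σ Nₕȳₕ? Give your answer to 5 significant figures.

Var(Ŷ_str) = Σₕ Nₕ²(1 − fₕ)sₕ²/nₕ.
Very large: 2546²·(1 − 577/2546)·169200/577 = 1.4700383 × 10^9.
Small: 11955²·(1 − 1760/11955)·6730/1760 = 4.6605718 × 10^8.
Sum = 1.9360955 × 10^9.

1.9361 × 10^9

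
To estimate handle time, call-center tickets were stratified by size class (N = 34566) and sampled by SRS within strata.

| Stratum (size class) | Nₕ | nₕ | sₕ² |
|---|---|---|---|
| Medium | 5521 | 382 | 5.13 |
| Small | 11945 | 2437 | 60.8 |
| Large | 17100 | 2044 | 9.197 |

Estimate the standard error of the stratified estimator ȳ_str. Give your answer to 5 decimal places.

0.06050

Var(ȳ_str) = Σₕ Wₕ²(1 − fₕ)sₕ²/nₕ with Wₕ = Nₕ/N, N = 34566.
Medium: Wₕ = 0.15972343; term = 0.15972343²·(1 − 0.06919036)·5.13/382 = 3.1889824 × 10^-4.
Small: Wₕ = 0.34557079; term = 0.34557079²·(1 − 0.20401842)·60.8/2437 = 0.0023715109.
Large: Wₕ = 0.49470578; term = 0.49470578²·(1 − 0.11953216)·9.197/2044 = 9.6955569 × 10^-4.
Sum = 0.0036599648.
SE = √(0.0036599648) = 0.06050.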